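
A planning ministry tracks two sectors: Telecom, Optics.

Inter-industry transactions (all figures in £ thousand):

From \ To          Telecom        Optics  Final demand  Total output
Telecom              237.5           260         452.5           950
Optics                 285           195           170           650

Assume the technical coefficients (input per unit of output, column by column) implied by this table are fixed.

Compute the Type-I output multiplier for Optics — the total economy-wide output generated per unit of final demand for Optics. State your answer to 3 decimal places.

m_O = 2.840

Technical coefficients a_ij = z_ij / X_j:
  a_TT = 237.5/950 = 0.25, a_OT = 285/950 = 0.30
  a_TO = 260/650 = 0.40, a_OO = 195/650 = 0.30
I − A =
  [   0.75    -0.40]
  [  -0.30     0.70]
det(I−A) = (0.75)(0.70) − (-0.40)(-0.30) = 0.4050
adj(I−A) = [[0.70, 0.40], [0.30, 0.75]]
(I − A)⁻¹ = adj(I−A) / det(I−A) ≈
  [   1.7284     0.9877]
  [   0.7407     1.8519]
The output multiplier for sector j is the column-j sum of the Leontief inverse (I − A)⁻¹ = adj(I−A) / det(I−A).
Column O of adj(I−A): (0.40, 0.75); det(I−A) = 0.4050.
m_O = (0.40 + 0.75) / 0.4050 = 1.15 / 0.4050 ≈ 2.840.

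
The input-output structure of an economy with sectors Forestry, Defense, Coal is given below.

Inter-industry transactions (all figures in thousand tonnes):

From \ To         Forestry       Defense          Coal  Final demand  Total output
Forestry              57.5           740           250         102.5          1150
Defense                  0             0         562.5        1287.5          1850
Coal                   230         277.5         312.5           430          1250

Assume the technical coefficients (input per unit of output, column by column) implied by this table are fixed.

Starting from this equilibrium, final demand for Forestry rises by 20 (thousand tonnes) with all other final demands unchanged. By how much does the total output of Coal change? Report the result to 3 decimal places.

Technical coefficients a_ij = z_ij / X_j:
  a_11 = 57.5/1150 = 0.05, a_21 = 0/1150 = 0.00, a_31 = 230/1150 = 0.20
  a_12 = 740/1850 = 0.40, a_22 = 0/1850 = 0.00, a_32 = 277.5/1850 = 0.15
  a_13 = 250/1250 = 0.20, a_23 = 562.5/1250 = 0.45, a_33 = 312.5/1250 = 0.25
I − A =
  [   0.95    -0.40    -0.20]
  [   0.00     1.00    -0.45]
  [  -0.20    -0.15     0.75]
Cofactors of I−A, C_ij = (−1)^(i+j)·(minor ij) (rows/columns in the sector order above):
  C_11 = (1.00)(0.75) − (-0.45)(-0.15) = 0.6825
  C_12 = −[(0.00)(0.75) − (-0.45)(-0.20)] = 0.0900
  C_13 = (0.00)(-0.15) − (1.00)(-0.20) = 0.2000
  C_21 = −[(-0.40)(0.75) − (-0.20)(-0.15)] = 0.3300
  C_22 = (0.95)(0.75) − (-0.20)(-0.20) = 0.6725
  C_23 = −[(0.95)(-0.15) − (-0.40)(-0.20)] = 0.2225
  C_31 = (-0.40)(-0.45) − (-0.20)(1.00) = 0.3800
  C_32 = −[(0.95)(-0.45) − (-0.20)(0.00)] = 0.4275
  C_33 = (0.95)(1.00) − (-0.40)(0.00) = 0.9500
det(I−A) = Σ_j (I−A)_1j·C_1j = (0.95)(0.6825) + (-0.40)(0.0900) + (-0.20)(0.2000) = 0.572375
adj(I−A) = Cᵀ =
  [ 0.6825   0.3300   0.3800]
  [ 0.0900   0.6725   0.4275]
  [ 0.2000   0.2225   0.9500]
(I − A)⁻¹ = adj(I−A) / det(I−A) ≈
  [   1.1924     0.5765     0.6639]
  [   0.1572     1.1749     0.7469]
  [   0.3494     0.3887     1.6598]
Δx = (I − A)⁻¹ Δd with Δd having +20 in the Forestry component and 0 elsewhere.
So Δx_3 = L_31 · (+20), where L_31 = adj(I−A)_31 / det(I−A) = 0.2000 / 0.572375.
Δx_3 = 0.2000 × (+20) / 0.572375 = 4.00 / 0.572375 ≈ 6.988.

Δx_3 = 6.988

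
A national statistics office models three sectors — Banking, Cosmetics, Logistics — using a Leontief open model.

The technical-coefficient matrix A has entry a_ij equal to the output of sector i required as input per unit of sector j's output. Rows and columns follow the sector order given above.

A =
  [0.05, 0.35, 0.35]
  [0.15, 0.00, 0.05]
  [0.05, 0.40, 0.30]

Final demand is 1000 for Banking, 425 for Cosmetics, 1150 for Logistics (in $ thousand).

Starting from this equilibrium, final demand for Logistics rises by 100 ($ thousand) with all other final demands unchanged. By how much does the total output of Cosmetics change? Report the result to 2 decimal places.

I − A =
  [   0.95    -0.35    -0.35]
  [  -0.15     1.00    -0.05]
  [  -0.05    -0.40     0.70]
Cofactors of I−A, C_ij = (−1)^(i+j)·(minor ij) (rows/columns in the sector order above):
  C_11 = (1.00)(0.70) − (-0.05)(-0.40) = 0.6800
  C_12 = −[(-0.15)(0.70) − (-0.05)(-0.05)] = 0.1075
  C_13 = (-0.15)(-0.40) − (1.00)(-0.05) = 0.1100
  C_21 = −[(-0.35)(0.70) − (-0.35)(-0.40)] = 0.3850
  C_22 = (0.95)(0.70) − (-0.35)(-0.05) = 0.6475
  C_23 = −[(0.95)(-0.40) − (-0.35)(-0.05)] = 0.3975
  C_31 = (-0.35)(-0.05) − (-0.35)(1.00) = 0.3675
  C_32 = −[(0.95)(-0.05) − (-0.35)(-0.15)] = 0.1000
  C_33 = (0.95)(1.00) − (-0.35)(-0.15) = 0.8975
det(I−A) = Σ_j (I−A)_1j·C_1j = (0.95)(0.6800) + (-0.35)(0.1075) + (-0.35)(0.1100) = 0.569875
adj(I−A) = Cᵀ =
  [ 0.6800   0.3850   0.3675]
  [ 0.1075   0.6475   0.1000]
  [ 0.1100   0.3975   0.8975]
(I − A)⁻¹ = adj(I−A) / det(I−A) ≈
  [   1.1932     0.6756     0.6449]
  [   0.1886     1.1362     0.1755]
  [   0.1930     0.6975     1.5749]
Δx = (I − A)⁻¹ Δd with Δd having +100 in the Logistics component and 0 elsewhere.
So Δx_2 = L_23 · (+100), where L_23 = adj(I−A)_23 / det(I−A) = 0.1000 / 0.569875.
Δx_2 = 0.1000 × (+100) / 0.569875 = 10.00 / 0.569875 ≈ 17.55.

Δx_2 = 17.55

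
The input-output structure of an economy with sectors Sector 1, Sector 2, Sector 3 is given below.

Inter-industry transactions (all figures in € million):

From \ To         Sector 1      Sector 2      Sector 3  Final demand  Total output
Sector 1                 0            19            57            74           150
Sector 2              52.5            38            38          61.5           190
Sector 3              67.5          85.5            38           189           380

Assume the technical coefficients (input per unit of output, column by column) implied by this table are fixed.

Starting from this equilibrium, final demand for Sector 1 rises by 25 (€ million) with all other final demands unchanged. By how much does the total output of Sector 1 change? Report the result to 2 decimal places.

Technical coefficients a_ij = z_ij / X_j:
  a_11 = 0/150 = 0.00, a_21 = 52.5/150 = 0.35, a_31 = 67.5/150 = 0.45
  a_12 = 19/190 = 0.10, a_22 = 38/190 = 0.20, a_32 = 85.5/190 = 0.45
  a_13 = 57/380 = 0.15, a_23 = 38/380 = 0.10, a_33 = 38/380 = 0.10
I − A =
  [   1.00    -0.10    -0.15]
  [  -0.35     0.80    -0.10]
  [  -0.45    -0.45     0.90]
Cofactors of I−A, C_ij = (−1)^(i+j)·(minor ij) (rows/columns in the sector order above):
  C_11 = (0.80)(0.90) − (-0.10)(-0.45) = 0.6750
  C_12 = −[(-0.35)(0.90) − (-0.10)(-0.45)] = 0.3600
  C_13 = (-0.35)(-0.45) − (0.80)(-0.45) = 0.5175
  C_21 = −[(-0.10)(0.90) − (-0.15)(-0.45)] = 0.1575
  C_22 = (1.00)(0.90) − (-0.15)(-0.45) = 0.8325
  C_23 = −[(1.00)(-0.45) − (-0.10)(-0.45)] = 0.4950
  C_31 = (-0.10)(-0.10) − (-0.15)(0.80) = 0.1300
  C_32 = −[(1.00)(-0.10) − (-0.15)(-0.35)] = 0.1525
  C_33 = (1.00)(0.80) − (-0.10)(-0.35) = 0.7650
det(I−A) = Σ_j (I−A)_1j·C_1j = (1.00)(0.6750) + (-0.10)(0.3600) + (-0.15)(0.5175) = 0.561375
adj(I−A) = Cᵀ =
  [ 0.6750   0.1575   0.1300]
  [ 0.3600   0.8325   0.1525]
  [ 0.5175   0.4950   0.7650]
(I − A)⁻¹ = adj(I−A) / det(I−A) ≈
  [   1.2024     0.2806     0.2316]
  [   0.6413     1.4830     0.2717]
  [   0.9218     0.8818     1.3627]
Δx = (I − A)⁻¹ Δd with Δd having +25 in the Sector 1 component and 0 elsewhere.
So Δx_1 = L_11 · (+25), where L_11 = adj(I−A)_11 / det(I−A) = 0.6750 / 0.561375.
Δx_1 = 0.6750 × (+25) / 0.561375 = 16.875 / 0.561375 ≈ 30.06.

Δx_1 = 30.06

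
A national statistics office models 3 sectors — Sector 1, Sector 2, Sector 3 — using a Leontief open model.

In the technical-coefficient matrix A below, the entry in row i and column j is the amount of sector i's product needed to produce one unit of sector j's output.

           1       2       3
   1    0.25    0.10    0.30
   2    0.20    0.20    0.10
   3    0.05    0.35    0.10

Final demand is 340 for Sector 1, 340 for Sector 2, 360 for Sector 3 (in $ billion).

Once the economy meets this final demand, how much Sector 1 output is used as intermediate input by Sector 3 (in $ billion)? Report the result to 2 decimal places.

I − A =
  [   0.75    -0.10    -0.30]
  [  -0.20     0.80    -0.10]
  [  -0.05    -0.35     0.90]
Cofactors of I−A, C_ij = (−1)^(i+j)·(minor ij) (rows/columns in the sector order above):
  C_11 = (0.80)(0.90) − (-0.10)(-0.35) = 0.6850
  C_12 = −[(-0.20)(0.90) − (-0.10)(-0.05)] = 0.1850
  C_13 = (-0.20)(-0.35) − (0.80)(-0.05) = 0.1100
  C_21 = −[(-0.10)(0.90) − (-0.30)(-0.35)] = 0.1950
  C_22 = (0.75)(0.90) − (-0.30)(-0.05) = 0.6600
  C_23 = −[(0.75)(-0.35) − (-0.10)(-0.05)] = 0.2675
  C_31 = (-0.10)(-0.10) − (-0.30)(0.80) = 0.2500
  C_32 = −[(0.75)(-0.10) − (-0.30)(-0.20)] = 0.1350
  C_33 = (0.75)(0.80) − (-0.10)(-0.20) = 0.5800
det(I−A) = Σ_j (I−A)_1j·C_1j = (0.75)(0.6850) + (-0.10)(0.1850) + (-0.30)(0.1100) = 0.46225
adj(I−A) = Cᵀ =
  [ 0.6850   0.1950   0.2500]
  [ 0.1850   0.6600   0.1350]
  [ 0.1100   0.2675   0.5800]
(I − A)⁻¹ = adj(I−A) / det(I−A) ≈
  [   1.4819     0.4218     0.5408]
  [   0.4002     1.4278     0.2920]
  [   0.2380     0.5787     1.2547]
First solve x = (I − A)⁻¹ d = adj(I−A)·d / det(I−A); in particular x_3 = (0.1100·340 + 0.2675·340 + 0.5800·360) / 0.46225 = 337.15 / 0.46225 ≈ 729.3672.
Intermediate flow from 1 to 3: z_13 = a_13 · x_3 = 0.30 × 337.15 / 0.46225 = 101.145 / 0.46225 ≈ 218.81.

z_13 = 218.81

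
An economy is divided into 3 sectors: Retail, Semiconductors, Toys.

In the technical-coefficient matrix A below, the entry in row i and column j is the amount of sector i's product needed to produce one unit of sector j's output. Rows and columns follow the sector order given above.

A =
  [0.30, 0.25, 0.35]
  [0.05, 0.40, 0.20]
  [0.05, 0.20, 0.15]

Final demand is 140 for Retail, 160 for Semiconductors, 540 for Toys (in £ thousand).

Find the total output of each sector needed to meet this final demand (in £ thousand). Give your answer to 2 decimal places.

x_1 = 832.80, x_2 = 612.17, x_3 = 828.32

I − A =
  [   0.70    -0.25    -0.35]
  [  -0.05     0.60    -0.20]
  [  -0.05    -0.20     0.85]
Cofactors of I−A, C_ij = (−1)^(i+j)·(minor ij) (rows/columns in the sector order above):
  C_11 = (0.60)(0.85) − (-0.20)(-0.20) = 0.4700
  C_12 = −[(-0.05)(0.85) − (-0.20)(-0.05)] = 0.0525
  C_13 = (-0.05)(-0.20) − (0.60)(-0.05) = 0.0400
  C_21 = −[(-0.25)(0.85) − (-0.35)(-0.20)] = 0.2825
  C_22 = (0.70)(0.85) − (-0.35)(-0.05) = 0.5775
  C_23 = −[(0.70)(-0.20) − (-0.25)(-0.05)] = 0.1525
  C_31 = (-0.25)(-0.20) − (-0.35)(0.60) = 0.2600
  C_32 = −[(0.70)(-0.20) − (-0.35)(-0.05)] = 0.1575
  C_33 = (0.70)(0.60) − (-0.25)(-0.05) = 0.4075
det(I−A) = Σ_j (I−A)_1j·C_1j = (0.70)(0.4700) + (-0.25)(0.0525) + (-0.35)(0.0400) = 0.301875
adj(I−A) = Cᵀ =
  [ 0.4700   0.2825   0.2600]
  [ 0.0525   0.5775   0.1575]
  [ 0.0400   0.1525   0.4075]
(I − A)⁻¹ = adj(I−A) / det(I−A) ≈
  [   1.5569     0.9358     0.8613]
  [   0.1739     1.9130     0.5217]
  [   0.1325     0.5052     1.3499]
x = (I − A)⁻¹ d = adj(I−A)·d / det(I−A), with det(I−A) = 0.301875:
  x_1 = (0.4700·140 + 0.2825·160 + 0.2600·540) / 0.301875 = 251.40 / 0.301875 ≈ 832.80
  x_2 = (0.0525·140 + 0.5775·160 + 0.1575·540) / 0.301875 = 184.80 / 0.301875 ≈ 612.17
  x_3 = (0.0400·140 + 0.1525·160 + 0.4075·540) / 0.301875 = 250.05 / 0.301875 ≈ 828.32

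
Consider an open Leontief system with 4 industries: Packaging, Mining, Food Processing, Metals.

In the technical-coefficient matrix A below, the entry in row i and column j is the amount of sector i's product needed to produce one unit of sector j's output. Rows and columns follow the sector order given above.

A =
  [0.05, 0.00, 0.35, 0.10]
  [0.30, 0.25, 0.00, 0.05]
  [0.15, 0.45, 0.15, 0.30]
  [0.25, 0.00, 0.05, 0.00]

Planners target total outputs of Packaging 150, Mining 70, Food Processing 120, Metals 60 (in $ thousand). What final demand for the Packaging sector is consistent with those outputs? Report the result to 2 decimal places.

d_1 = 94.50

I − A =
  [   0.95     0.00    -0.35    -0.10]
  [  -0.30     0.75     0.00    -0.05]
  [  -0.15    -0.45     0.85    -0.30]
  [  -0.25     0.00    -0.05     1.00]
d = (I − A) x:
  d_1 = (+0.95)·150 + (+0.00)·70 + (-0.35)·120 + (-0.10)·60 = 94.50
  d_2 = (-0.30)·150 + (+0.75)·70 + (+0.00)·120 + (-0.05)·60 = 4.50
  d_3 = (-0.15)·150 + (-0.45)·70 + (+0.85)·120 + (-0.30)·60 = 30.00
  d_4 = (-0.25)·150 + (+0.00)·70 + (-0.05)·120 + (+1.00)·60 = 16.50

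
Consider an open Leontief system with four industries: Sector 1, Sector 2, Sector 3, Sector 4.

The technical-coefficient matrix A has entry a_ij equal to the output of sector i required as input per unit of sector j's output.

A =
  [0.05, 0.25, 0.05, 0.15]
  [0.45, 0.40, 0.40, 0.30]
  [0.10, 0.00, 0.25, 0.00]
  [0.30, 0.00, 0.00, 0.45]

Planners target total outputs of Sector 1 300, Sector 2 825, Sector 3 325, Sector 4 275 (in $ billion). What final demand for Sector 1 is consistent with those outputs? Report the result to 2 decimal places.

I − A =
  [   0.95    -0.25    -0.05    -0.15]
  [  -0.45     0.60    -0.40    -0.30]
  [  -0.10     0.00     0.75     0.00]
  [  -0.30     0.00     0.00     0.55]
d = (I − A) x:
  d_1 = (+0.95)·300 + (-0.25)·825 + (-0.05)·325 + (-0.15)·275 = 21.25
  d_2 = (-0.45)·300 + (+0.60)·825 + (-0.40)·325 + (-0.30)·275 = 147.50
  d_3 = (-0.10)·300 + (+0.00)·825 + (+0.75)·325 + (+0.00)·275 = 213.75
  d_4 = (-0.30)·300 + (+0.00)·825 + (+0.00)·325 + (+0.55)·275 = 61.25

d_1 = 21.25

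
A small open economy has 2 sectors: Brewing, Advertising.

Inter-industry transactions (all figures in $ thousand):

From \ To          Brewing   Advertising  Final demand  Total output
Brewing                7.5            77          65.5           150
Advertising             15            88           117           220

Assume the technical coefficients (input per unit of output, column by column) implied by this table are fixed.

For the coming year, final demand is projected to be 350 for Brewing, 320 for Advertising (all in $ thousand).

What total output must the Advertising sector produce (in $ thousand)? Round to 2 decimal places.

Technical coefficients a_ij = z_ij / X_j:
  a_BB = 7.5/150 = 0.05, a_AB = 15/150 = 0.10
  a_BA = 77/220 = 0.35, a_AA = 88/220 = 0.40
I − A =
  [   0.95    -0.35]
  [  -0.10     0.60]
det(I−A) = (0.95)(0.60) − (-0.35)(-0.10) = 0.5350
adj(I−A) = [[0.60, 0.35], [0.10, 0.95]]
(I − A)⁻¹ = adj(I−A) / det(I−A) ≈
  [   1.1215     0.6542]
  [   0.1869     1.7757]
x = (I − A)⁻¹ d = adj(I−A)·d / det(I−A), with det(I−A) = 0.5350:
  x_B = (0.60·350 + 0.35·320) / 0.5350 = 322.00 / 0.5350 ≈ 601.87
  x_A = (0.10·350 + 0.95·320) / 0.5350 = 339.00 / 0.5350 ≈ 633.64

x_A = 633.64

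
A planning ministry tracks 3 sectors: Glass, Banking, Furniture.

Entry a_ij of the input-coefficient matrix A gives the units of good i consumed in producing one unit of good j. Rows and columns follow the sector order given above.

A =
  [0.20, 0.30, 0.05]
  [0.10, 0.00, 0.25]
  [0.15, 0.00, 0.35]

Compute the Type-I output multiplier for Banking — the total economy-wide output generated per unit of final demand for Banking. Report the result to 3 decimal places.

I − A =
  [   0.80    -0.30    -0.05]
  [  -0.10     1.00    -0.25]
  [  -0.15     0.00     0.65]
Cofactors of I−A, C_ij = (−1)^(i+j)·(minor ij) (rows/columns in the sector order above):
  C_11 = (1.00)(0.65) − (-0.25)(0.00) = 0.6500
  C_12 = −[(-0.10)(0.65) − (-0.25)(-0.15)] = 0.1025
  C_13 = (-0.10)(0.00) − (1.00)(-0.15) = 0.1500
  C_21 = −[(-0.30)(0.65) − (-0.05)(0.00)] = 0.1950
  C_22 = (0.80)(0.65) − (-0.05)(-0.15) = 0.5125
  C_23 = −[(0.80)(0.00) − (-0.30)(-0.15)] = 0.0450
  C_31 = (-0.30)(-0.25) − (-0.05)(1.00) = 0.1250
  C_32 = −[(0.80)(-0.25) − (-0.05)(-0.10)] = 0.2050
  C_33 = (0.80)(1.00) − (-0.30)(-0.10) = 0.7700
det(I−A) = Σ_j (I−A)_1j·C_1j = (0.80)(0.6500) + (-0.30)(0.1025) + (-0.05)(0.1500) = 0.48175
adj(I−A) = Cᵀ =
  [ 0.6500   0.1950   0.1250]
  [ 0.1025   0.5125   0.2050]
  [ 0.1500   0.0450   0.7700]
(I − A)⁻¹ = adj(I−A) / det(I−A) ≈
  [   1.3492     0.4048     0.2595]
  [   0.2128     1.0638     0.4255]
  [   0.3114     0.0934     1.5983]
The output multiplier for sector j is the column-j sum of the Leontief inverse (I − A)⁻¹ = adj(I−A) / det(I−A).
Column B of adj(I−A): (0.1950, 0.5125, 0.0450); det(I−A) = 0.48175.
m_B = (0.1950 + 0.5125 + 0.0450) / 0.48175 = 0.7525 / 0.48175 ≈ 1.562.

m_B = 1.562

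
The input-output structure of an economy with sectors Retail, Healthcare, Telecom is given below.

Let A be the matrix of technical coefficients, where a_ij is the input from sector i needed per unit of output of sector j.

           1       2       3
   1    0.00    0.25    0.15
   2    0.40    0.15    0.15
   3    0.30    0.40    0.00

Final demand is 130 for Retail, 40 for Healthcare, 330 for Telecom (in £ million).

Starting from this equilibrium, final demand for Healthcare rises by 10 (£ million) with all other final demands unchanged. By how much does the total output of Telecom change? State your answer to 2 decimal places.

Δx_3 = 7.70

I − A =
  [   1.00    -0.25    -0.15]
  [  -0.40     0.85    -0.15]
  [  -0.30    -0.40     1.00]
Cofactors of I−A, C_ij = (−1)^(i+j)·(minor ij) (rows/columns in the sector order above):
  C_11 = (0.85)(1.00) − (-0.15)(-0.40) = 0.7900
  C_12 = −[(-0.40)(1.00) − (-0.15)(-0.30)] = 0.4450
  C_13 = (-0.40)(-0.40) − (0.85)(-0.30) = 0.4150
  C_21 = −[(-0.25)(1.00) − (-0.15)(-0.40)] = 0.3100
  C_22 = (1.00)(1.00) − (-0.15)(-0.30) = 0.9550
  C_23 = −[(1.00)(-0.40) − (-0.25)(-0.30)] = 0.4750
  C_31 = (-0.25)(-0.15) − (-0.15)(0.85) = 0.1650
  C_32 = −[(1.00)(-0.15) − (-0.15)(-0.40)] = 0.2100
  C_33 = (1.00)(0.85) − (-0.25)(-0.40) = 0.7500
det(I−A) = Σ_j (I−A)_1j·C_1j = (1.00)(0.7900) + (-0.25)(0.4450) + (-0.15)(0.4150) = 0.6165
adj(I−A) = Cᵀ =
  [ 0.7900   0.3100   0.1650]
  [ 0.4450   0.9550   0.2100]
  [ 0.4150   0.4750   0.7500]
(I − A)⁻¹ = adj(I−A) / det(I−A) ≈
  [   1.2814     0.5028     0.2676]
  [   0.7218     1.5491     0.3406]
  [   0.6732     0.7705     1.2165]
Δx = (I − A)⁻¹ Δd with Δd having +10 in the Healthcare component and 0 elsewhere.
So Δx_3 = L_32 · (+10), where L_32 = adj(I−A)_32 / det(I−A) = 0.4750 / 0.6165.
Δx_3 = 0.4750 × (+10) / 0.6165 = 4.75 / 0.6165 ≈ 7.70.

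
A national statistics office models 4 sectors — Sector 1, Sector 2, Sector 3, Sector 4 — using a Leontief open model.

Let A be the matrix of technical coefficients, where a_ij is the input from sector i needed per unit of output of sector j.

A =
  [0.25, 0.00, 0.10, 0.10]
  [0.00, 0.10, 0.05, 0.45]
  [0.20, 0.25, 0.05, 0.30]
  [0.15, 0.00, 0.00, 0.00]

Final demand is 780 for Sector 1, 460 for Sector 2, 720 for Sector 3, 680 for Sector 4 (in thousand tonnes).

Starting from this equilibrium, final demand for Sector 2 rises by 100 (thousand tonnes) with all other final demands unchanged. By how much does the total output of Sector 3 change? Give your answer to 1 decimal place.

I − A =
  [   0.75     0.00    -0.10    -0.10]
  [   0.00     0.90    -0.05    -0.45]
  [  -0.20    -0.25     0.95    -0.30]
  [  -0.15     0.00     0.00     1.00]
Compute the cofactors C_ij = (−1)^(i+j)·(3×3 minor ij) of I−A; the adjugate is their transpose:
adj(I−A) = Cᵀ =
  [ 0.842500   0.025000   0.090000   0.122500]
  [ 0.076375   0.673750   0.043500   0.323875]
  [ 0.237375   0.183750   0.661500   0.304875]
  [ 0.126375   0.003750   0.013500   0.613875]
det(I−A) = Σ_j (I−A)_1j·C_1j = (0.75)(0.842500) + (0.00)(0.076375) + (-0.10)(0.237375) + (-0.10)(0.126375) = 0.5955
(I − A)⁻¹ = adj(I−A) / det(I−A) ≈
  [   1.4148     0.0420     0.1511     0.2057]
  [   0.1283     1.1314     0.0730     0.5439]
  [   0.3986     0.3086     1.1108     0.5120]
  [   0.2122     0.0063     0.0227     1.0309]
Δx = (I − A)⁻¹ Δd with Δd having +100 in the Sector 2 component and 0 elsewhere.
So Δx_3 = L_32 · (+100), where L_32 = adj(I−A)_32 / det(I−A) = 0.183750 / 0.5955.
Δx_3 = 0.183750 × (+100) / 0.5955 = 18.375 / 0.5955 ≈ 30.9.

Δx_3 = 30.9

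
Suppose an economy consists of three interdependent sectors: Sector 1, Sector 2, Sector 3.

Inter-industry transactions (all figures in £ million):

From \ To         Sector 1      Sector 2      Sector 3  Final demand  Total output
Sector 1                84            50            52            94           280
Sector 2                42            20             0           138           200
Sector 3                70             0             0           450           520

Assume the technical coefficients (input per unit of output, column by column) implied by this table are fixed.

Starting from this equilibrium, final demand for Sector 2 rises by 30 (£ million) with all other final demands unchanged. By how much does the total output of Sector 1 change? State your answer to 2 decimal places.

Δx_1 = 13.16

Technical coefficients a_ij = z_ij / X_j:
  a_11 = 84/280 = 0.30, a_21 = 42/280 = 0.15, a_31 = 70/280 = 0.25
  a_12 = 50/200 = 0.25, a_22 = 20/200 = 0.10, a_32 = 0/200 = 0.00
  a_13 = 52/520 = 0.10, a_23 = 0/520 = 0.00, a_33 = 0/520 = 0.00
I − A =
  [   0.70    -0.25    -0.10]
  [  -0.15     0.90     0.00]
  [  -0.25     0.00     1.00]
Cofactors of I−A, C_ij = (−1)^(i+j)·(minor ij) (rows/columns in the sector order above):
  C_11 = (0.90)(1.00) − (0.00)(0.00) = 0.9000
  C_12 = −[(-0.15)(1.00) − (0.00)(-0.25)] = 0.1500
  C_13 = (-0.15)(0.00) − (0.90)(-0.25) = 0.2250
  C_21 = −[(-0.25)(1.00) − (-0.10)(0.00)] = 0.2500
  C_22 = (0.70)(1.00) − (-0.10)(-0.25) = 0.6750
  C_23 = −[(0.70)(0.00) − (-0.25)(-0.25)] = 0.0625
  C_31 = (-0.25)(0.00) − (-0.10)(0.90) = 0.0900
  C_32 = −[(0.70)(0.00) − (-0.10)(-0.15)] = 0.0150
  C_33 = (0.70)(0.90) − (-0.25)(-0.15) = 0.5925
det(I−A) = Σ_j (I−A)_1j·C_1j = (0.70)(0.9000) + (-0.25)(0.1500) + (-0.10)(0.2250) = 0.5700
adj(I−A) = Cᵀ =
  [ 0.9000   0.2500   0.0900]
  [ 0.1500   0.6750   0.0150]
  [ 0.2250   0.0625   0.5925]
(I − A)⁻¹ = adj(I−A) / det(I−A) ≈
  [   1.5789     0.4386     0.1579]
  [   0.2632     1.1842     0.0263]
  [   0.3947     0.1096     1.0395]
Δx = (I − A)⁻¹ Δd with Δd having +30 in the Sector 2 component and 0 elsewhere.
So Δx_1 = L_12 · (+30), where L_12 = adj(I−A)_12 / det(I−A) = 0.2500 / 0.5700.
Δx_1 = 0.2500 × (+30) / 0.5700 = 7.50 / 0.5700 ≈ 13.16.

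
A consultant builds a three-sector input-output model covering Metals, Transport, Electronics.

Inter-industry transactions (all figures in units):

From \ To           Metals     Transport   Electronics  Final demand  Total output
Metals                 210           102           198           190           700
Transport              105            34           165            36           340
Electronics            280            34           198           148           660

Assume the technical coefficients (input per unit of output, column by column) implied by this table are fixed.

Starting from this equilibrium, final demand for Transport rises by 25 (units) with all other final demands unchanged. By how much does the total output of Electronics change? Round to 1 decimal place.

Δx_E = 19.0

Technical coefficients a_ij = z_ij / X_j:
  a_MM = 210/700 = 0.30, a_TM = 105/700 = 0.15, a_EM = 280/700 = 0.40
  a_MT = 102/340 = 0.30, a_TT = 34/340 = 0.10, a_ET = 34/340 = 0.10
  a_ME = 198/660 = 0.30, a_TE = 165/660 = 0.25, a_EE = 198/660 = 0.30
I − A =
  [   0.70    -0.30    -0.30]
  [  -0.15     0.90    -0.25]
  [  -0.40    -0.10     0.70]
Cofactors of I−A, C_ij = (−1)^(i+j)·(minor ij) (rows/columns in the sector order above):
  C_11 = (0.90)(0.70) − (-0.25)(-0.10) = 0.6050
  C_12 = −[(-0.15)(0.70) − (-0.25)(-0.40)] = 0.2050
  C_13 = (-0.15)(-0.10) − (0.90)(-0.40) = 0.3750
  C_21 = −[(-0.30)(0.70) − (-0.30)(-0.10)] = 0.2400
  C_22 = (0.70)(0.70) − (-0.30)(-0.40) = 0.3700
  C_23 = −[(0.70)(-0.10) − (-0.30)(-0.40)] = 0.1900
  C_31 = (-0.30)(-0.25) − (-0.30)(0.90) = 0.3450
  C_32 = −[(0.70)(-0.25) − (-0.30)(-0.15)] = 0.2200
  C_33 = (0.70)(0.90) − (-0.30)(-0.15) = 0.5850
det(I−A) = Σ_j (I−A)_1j·C_1j = (0.70)(0.6050) + (-0.30)(0.2050) + (-0.30)(0.3750) = 0.2495
adj(I−A) = Cᵀ =
  [ 0.6050   0.2400   0.3450]
  [ 0.2050   0.3700   0.2200]
  [ 0.3750   0.1900   0.5850]
(I − A)⁻¹ = adj(I−A) / det(I−A) ≈
  [   2.4248     0.9619     1.3828]
  [   0.8216     1.4830     0.8818]
  [   1.5030     0.7615     2.3447]
Δx = (I − A)⁻¹ Δd with Δd having +25 in the Transport component and 0 elsewhere.
So Δx_E = L_ET · (+25), where L_ET = adj(I−A)_ET / det(I−A) = 0.1900 / 0.2495.
Δx_E = 0.1900 × (+25) / 0.2495 = 4.75 / 0.2495 ≈ 19.0.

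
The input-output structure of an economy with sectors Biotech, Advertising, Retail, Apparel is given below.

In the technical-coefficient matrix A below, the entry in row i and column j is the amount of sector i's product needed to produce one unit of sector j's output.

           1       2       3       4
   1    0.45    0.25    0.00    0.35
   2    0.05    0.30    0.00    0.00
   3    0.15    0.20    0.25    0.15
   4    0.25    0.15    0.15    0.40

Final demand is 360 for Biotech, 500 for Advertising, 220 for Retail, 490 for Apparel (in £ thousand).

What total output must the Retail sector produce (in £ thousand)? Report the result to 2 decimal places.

x_3 = 1588.09

I − A =
  [   0.55    -0.25     0.00    -0.35]
  [  -0.05     0.70     0.00     0.00]
  [  -0.15    -0.20     0.75    -0.15]
  [  -0.25    -0.15    -0.15     0.60]
Compute the cofactors C_ij = (−1)^(i+j)·(3×3 minor ij) of I−A; the adjugate is their transpose:
adj(I−A) = Cᵀ =
  [ 0.299250   0.156750   0.036750   0.183750]
  [ 0.021375   0.161625   0.002625   0.013125]
  [ 0.096375   0.100625   0.159625   0.096125]
  [ 0.154125   0.130875   0.055875   0.279375]
det(I−A) = Σ_j (I−A)_1j·C_1j = (0.55)(0.299250) + (-0.25)(0.021375) + (0.00)(0.096375) + (-0.35)(0.154125) = 0.1053
(I − A)⁻¹ = adj(I−A) / det(I−A) ≈
  [   2.8419     1.4886     0.3490     1.7450]
  [   0.2030     1.5349     0.0249     0.1246]
  [   0.9152     0.9556     1.5159     0.9129]
  [   1.4637     1.2429     0.5306     2.6531]
x = (I − A)⁻¹ d = adj(I−A)·d / det(I−A), with det(I−A) = 0.1053:
  x_1 = (0.299250·360 + 0.156750·500 + 0.036750·220 + 0.183750·490) / 0.1053 = 284.2275 / 0.1053 ≈ 2699.22
  x_2 = (0.021375·360 + 0.161625·500 + 0.002625·220 + 0.013125·490) / 0.1053 = 95.51625 / 0.1053 ≈ 907.09
  x_3 = (0.096375·360 + 0.100625·500 + 0.159625·220 + 0.096125·490) / 0.1053 = 167.22625 / 0.1053 ≈ 1588.09
  x_4 = (0.154125·360 + 0.130875·500 + 0.055875·220 + 0.279375·490) / 0.1053 = 270.10875 / 0.1053 ≈ 2565.14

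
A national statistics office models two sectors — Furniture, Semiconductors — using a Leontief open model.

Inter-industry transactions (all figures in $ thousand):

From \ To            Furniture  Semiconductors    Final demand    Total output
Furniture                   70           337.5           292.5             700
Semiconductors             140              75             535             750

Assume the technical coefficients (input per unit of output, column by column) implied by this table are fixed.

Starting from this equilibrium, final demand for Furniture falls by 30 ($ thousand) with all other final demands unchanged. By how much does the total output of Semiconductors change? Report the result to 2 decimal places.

Δx_2 = -8.33

Technical coefficients a_ij = z_ij / X_j:
  a_11 = 70/700 = 0.10, a_21 = 140/700 = 0.20
  a_12 = 337.5/750 = 0.45, a_22 = 75/750 = 0.10
I − A =
  [   0.90    -0.45]
  [  -0.20     0.90]
det(I−A) = (0.90)(0.90) − (-0.45)(-0.20) = 0.7200
adj(I−A) = [[0.90, 0.45], [0.20, 0.90]]
(I − A)⁻¹ = adj(I−A) / det(I−A) ≈
  [   1.2500     0.6250]
  [   0.2778     1.2500]
Δx = (I − A)⁻¹ Δd with Δd having -30 in the Furniture component and 0 elsewhere.
So Δx_2 = L_21 · (-30), where L_21 = adj(I−A)_21 / det(I−A) = 0.20 / 0.7200.
Δx_2 = 0.20 × (-30) / 0.7200 = -6.00 / 0.7200 ≈ -8.33.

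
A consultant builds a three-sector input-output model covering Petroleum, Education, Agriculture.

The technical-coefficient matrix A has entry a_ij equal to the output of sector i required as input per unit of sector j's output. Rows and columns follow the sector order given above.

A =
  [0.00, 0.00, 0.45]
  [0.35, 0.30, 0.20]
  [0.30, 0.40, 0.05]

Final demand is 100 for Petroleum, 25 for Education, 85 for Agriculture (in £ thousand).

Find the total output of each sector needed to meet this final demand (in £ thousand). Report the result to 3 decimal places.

I − A =
  [   1.00     0.00    -0.45]
  [  -0.35     0.70    -0.20]
  [  -0.30    -0.40     0.95]
Cofactors of I−A, C_ij = (−1)^(i+j)·(minor ij) (rows/columns in the sector order above):
  C_11 = (0.70)(0.95) − (-0.20)(-0.40) = 0.5850
  C_12 = −[(-0.35)(0.95) − (-0.20)(-0.30)] = 0.3925
  C_13 = (-0.35)(-0.40) − (0.70)(-0.30) = 0.3500
  C_21 = −[(0.00)(0.95) − (-0.45)(-0.40)] = 0.1800
  C_22 = (1.00)(0.95) − (-0.45)(-0.30) = 0.8150
  C_23 = −[(1.00)(-0.40) − (0.00)(-0.30)] = 0.4000
  C_31 = (0.00)(-0.20) − (-0.45)(0.70) = 0.3150
  C_32 = −[(1.00)(-0.20) − (-0.45)(-0.35)] = 0.3575
  C_33 = (1.00)(0.70) − (0.00)(-0.35) = 0.7000
det(I−A) = Σ_j (I−A)_1j·C_1j = (1.00)(0.5850) + (0.00)(0.3925) + (-0.45)(0.3500) = 0.4275
adj(I−A) = Cᵀ =
  [ 0.5850   0.1800   0.3150]
  [ 0.3925   0.8150   0.3575]
  [ 0.3500   0.4000   0.7000]
(I − A)⁻¹ = adj(I−A) / det(I−A) ≈
  [   1.3684     0.4211     0.7368]
  [   0.9181     1.9064     0.8363]
  [   0.8187     0.9357     1.6374]
x = (I − A)⁻¹ d = adj(I−A)·d / det(I−A), with det(I−A) = 0.4275:
  x_P = (0.5850·100 + 0.1800·25 + 0.3150·85) / 0.4275 = 89.775 / 0.4275 = 210.000
  x_E = (0.3925·100 + 0.8150·25 + 0.3575·85) / 0.4275 = 90.0125 / 0.4275 ≈ 210.556
  x_A = (0.3500·100 + 0.4000·25 + 0.7000·85) / 0.4275 = 104.50 / 0.4275 ≈ 244.444

x_P = 210.000, x_E = 210.556, x_A = 244.444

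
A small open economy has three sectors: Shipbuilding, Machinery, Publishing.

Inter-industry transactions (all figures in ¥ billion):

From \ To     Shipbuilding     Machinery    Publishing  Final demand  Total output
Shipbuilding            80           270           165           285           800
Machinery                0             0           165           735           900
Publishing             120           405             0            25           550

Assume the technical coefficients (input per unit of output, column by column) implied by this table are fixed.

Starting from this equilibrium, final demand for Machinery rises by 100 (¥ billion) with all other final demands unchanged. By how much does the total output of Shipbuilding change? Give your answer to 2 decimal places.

Δx_S = 60.42

Technical coefficients a_ij = z_ij / X_j:
  a_SS = 80/800 = 0.10, a_MS = 0/800 = 0.00, a_PS = 120/800 = 0.15
  a_SM = 270/900 = 0.30, a_MM = 0/900 = 0.00, a_PM = 405/900 = 0.45
  a_SP = 165/550 = 0.30, a_MP = 165/550 = 0.30, a_PP = 0/550 = 0.00
I − A =
  [   0.90    -0.30    -0.30]
  [   0.00     1.00    -0.30]
  [  -0.15    -0.45     1.00]
Cofactors of I−A, C_ij = (−1)^(i+j)·(minor ij) (rows/columns in the sector order above):
  C_11 = (1.00)(1.00) − (-0.30)(-0.45) = 0.8650
  C_12 = −[(0.00)(1.00) − (-0.30)(-0.15)] = 0.0450
  C_13 = (0.00)(-0.45) − (1.00)(-0.15) = 0.1500
  C_21 = −[(-0.30)(1.00) − (-0.30)(-0.45)] = 0.4350
  C_22 = (0.90)(1.00) − (-0.30)(-0.15) = 0.8550
  C_23 = −[(0.90)(-0.45) − (-0.30)(-0.15)] = 0.4500
  C_31 = (-0.30)(-0.30) − (-0.30)(1.00) = 0.3900
  C_32 = −[(0.90)(-0.30) − (-0.30)(0.00)] = 0.2700
  C_33 = (0.90)(1.00) − (-0.30)(0.00) = 0.9000
det(I−A) = Σ_j (I−A)_1j·C_1j = (0.90)(0.8650) + (-0.30)(0.0450) + (-0.30)(0.1500) = 0.7200
adj(I−A) = Cᵀ =
  [ 0.8650   0.4350   0.3900]
  [ 0.0450   0.8550   0.2700]
  [ 0.1500   0.4500   0.9000]
(I − A)⁻¹ = adj(I−A) / det(I−A) ≈
  [   1.2014     0.6042     0.5417]
  [   0.0625     1.1875     0.3750]
  [   0.2083     0.6250     1.2500]
Δx = (I − A)⁻¹ Δd with Δd having +100 in the Machinery component and 0 elsewhere.
So Δx_S = L_SM · (+100), where L_SM = adj(I−A)_SM / det(I−A) = 0.4350 / 0.7200.
Δx_S = 0.4350 × (+100) / 0.7200 = 43.50 / 0.7200 ≈ 60.42.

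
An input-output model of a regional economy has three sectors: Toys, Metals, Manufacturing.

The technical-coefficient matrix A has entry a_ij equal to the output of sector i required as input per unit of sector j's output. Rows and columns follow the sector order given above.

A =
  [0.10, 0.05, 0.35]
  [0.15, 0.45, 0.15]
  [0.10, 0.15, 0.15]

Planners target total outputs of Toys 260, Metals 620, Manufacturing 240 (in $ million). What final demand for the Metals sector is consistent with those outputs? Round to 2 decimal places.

I − A =
  [   0.90    -0.05    -0.35]
  [  -0.15     0.55    -0.15]
  [  -0.10    -0.15     0.85]
d = (I − A) x:
  d_1 = (+0.90)·260 + (-0.05)·620 + (-0.35)·240 = 119.00
  d_2 = (-0.15)·260 + (+0.55)·620 + (-0.15)·240 = 266.00
  d_3 = (-0.10)·260 + (-0.15)·620 + (+0.85)·240 = 85.00

d_2 = 266.00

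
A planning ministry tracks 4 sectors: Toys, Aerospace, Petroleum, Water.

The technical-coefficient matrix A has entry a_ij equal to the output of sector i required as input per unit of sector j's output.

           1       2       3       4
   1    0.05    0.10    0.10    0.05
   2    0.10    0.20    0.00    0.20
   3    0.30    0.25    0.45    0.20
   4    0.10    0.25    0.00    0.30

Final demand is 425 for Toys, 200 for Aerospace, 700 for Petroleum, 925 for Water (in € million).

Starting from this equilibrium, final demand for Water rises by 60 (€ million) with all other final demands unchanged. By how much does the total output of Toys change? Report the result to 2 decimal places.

Δx_1 = 13.56

I − A =
  [   0.95    -0.10    -0.10    -0.05]
  [  -0.10     0.80     0.00    -0.20]
  [  -0.30    -0.25     0.55    -0.20]
  [  -0.10    -0.25     0.00     0.70]
Compute the cofactors C_ij = (−1)^(i+j)·(3×3 minor ij) of I−A; the adjugate is their transpose:
adj(I−A) = Cᵀ =
  [ 0.280500   0.067875   0.051000   0.054000]
  [ 0.049500   0.340000   0.009000   0.103250]
  [ 0.196500   0.239250   0.470250   0.216750]
  [ 0.057750   0.131125   0.010500   0.386000]
det(I−A) = Σ_j (I−A)_1j·C_1j = (0.95)(0.280500) + (-0.10)(0.049500) + (-0.10)(0.196500) + (-0.05)(0.057750) = 0.2389875
(I − A)⁻¹ = adj(I−A) / det(I−A) ≈
  [   1.1737     0.2840     0.2134     0.2260]
  [   0.2071     1.4227     0.0377     0.4320]
  [   0.8222     1.0011     1.9677     0.9070]
  [   0.2416     0.5487     0.0439     1.6151]
Δx = (I − A)⁻¹ Δd with Δd having +60 in the Water component and 0 elsewhere.
So Δx_1 = L_14 · (+60), where L_14 = adj(I−A)_14 / det(I−A) = 0.054000 / 0.2389875.
Δx_1 = 0.054000 × (+60) / 0.2389875 = 3.24 / 0.2389875 ≈ 13.56.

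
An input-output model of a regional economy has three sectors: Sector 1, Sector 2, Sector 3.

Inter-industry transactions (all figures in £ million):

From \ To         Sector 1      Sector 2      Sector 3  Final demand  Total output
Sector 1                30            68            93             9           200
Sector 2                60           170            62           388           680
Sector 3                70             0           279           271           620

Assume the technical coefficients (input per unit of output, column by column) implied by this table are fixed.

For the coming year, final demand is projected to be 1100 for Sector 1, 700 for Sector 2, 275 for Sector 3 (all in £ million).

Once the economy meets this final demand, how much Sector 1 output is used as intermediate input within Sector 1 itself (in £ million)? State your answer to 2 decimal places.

Technical coefficients a_ij = z_ij / X_j:
  a_11 = 30/200 = 0.15, a_21 = 60/200 = 0.30, a_31 = 70/200 = 0.35
  a_12 = 68/680 = 0.10, a_22 = 170/680 = 0.25, a_32 = 0/680 = 0.00
  a_13 = 93/620 = 0.15, a_23 = 62/620 = 0.10, a_33 = 279/620 = 0.45
I − A =
  [   0.85    -0.10    -0.15]
  [  -0.30     0.75    -0.10]
  [  -0.35     0.00     0.55]
Cofactors of I−A, C_ij = (−1)^(i+j)·(minor ij) (rows/columns in the sector order above):
  C_11 = (0.75)(0.55) − (-0.10)(0.00) = 0.4125
  C_12 = −[(-0.30)(0.55) − (-0.10)(-0.35)] = 0.2000
  C_13 = (-0.30)(0.00) − (0.75)(-0.35) = 0.2625
  C_21 = −[(-0.10)(0.55) − (-0.15)(0.00)] = 0.0550
  C_22 = (0.85)(0.55) − (-0.15)(-0.35) = 0.4150
  C_23 = −[(0.85)(0.00) − (-0.10)(-0.35)] = 0.0350
  C_31 = (-0.10)(-0.10) − (-0.15)(0.75) = 0.1225
  C_32 = −[(0.85)(-0.10) − (-0.15)(-0.30)] = 0.1300
  C_33 = (0.85)(0.75) − (-0.10)(-0.30) = 0.6075
det(I−A) = Σ_j (I−A)_1j·C_1j = (0.85)(0.4125) + (-0.10)(0.2000) + (-0.15)(0.2625) = 0.29125
adj(I−A) = Cᵀ =
  [ 0.4125   0.0550   0.1225]
  [ 0.2000   0.4150   0.1300]
  [ 0.2625   0.0350   0.6075]
(I − A)⁻¹ = adj(I−A) / det(I−A) ≈
  [   1.4163     0.1888     0.4206]
  [   0.6867     1.4249     0.4464]
  [   0.9013     0.1202     2.0858]
First solve x = (I − A)⁻¹ d = adj(I−A)·d / det(I−A); in particular x_1 = (0.4125·1100 + 0.0550·700 + 0.1225·275) / 0.29125 = 525.9375 / 0.29125 ≈ 1805.7940.
Intermediate flow from 1 to 1: z_11 = a_11 · x_1 = 0.15 × 525.9375 / 0.29125 = 78.890625 / 0.29125 ≈ 270.87.

z_11 = 270.87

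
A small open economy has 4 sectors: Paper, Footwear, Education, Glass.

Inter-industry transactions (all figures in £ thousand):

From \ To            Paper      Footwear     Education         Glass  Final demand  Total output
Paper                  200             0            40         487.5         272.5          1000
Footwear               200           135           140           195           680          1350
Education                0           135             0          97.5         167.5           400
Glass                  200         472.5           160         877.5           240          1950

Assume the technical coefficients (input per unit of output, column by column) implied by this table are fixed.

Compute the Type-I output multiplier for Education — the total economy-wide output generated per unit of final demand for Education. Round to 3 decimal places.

m_3 = 4.096

Technical coefficients a_ij = z_ij / X_j:
  a_11 = 200/1000 = 0.20, a_21 = 200/1000 = 0.20, a_31 = 0/1000 = 0.00, a_41 = 200/1000 = 0.20
  a_12 = 0/1350 = 0.00, a_22 = 135/1350 = 0.10, a_32 = 135/1350 = 0.10, a_42 = 472.5/1350 = 0.35
  a_13 = 40/400 = 0.10, a_23 = 140/400 = 0.35, a_33 = 0/400 = 0.00, a_43 = 160/400 = 0.40
  a_14 = 487.5/1950 = 0.25, a_24 = 195/1950 = 0.10, a_34 = 97.5/1950 = 0.05, a_44 = 877.5/1950 = 0.45
I − A =
  [   0.80     0.00    -0.10    -0.25]
  [  -0.20     0.90    -0.35    -0.10]
  [   0.00    -0.10     1.00    -0.05]
  [  -0.20    -0.35    -0.40     0.55]
Compute the cofactors C_ij = (−1)^(i+j)·(3×3 minor ij) of I−A; the adjugate is their transpose:
adj(I−A) = Cᵀ =
  [ 0.412625   0.104750   0.166625   0.221750]
  [ 0.129500   0.373000   0.201500   0.145000]
  [ 0.025500   0.053000   0.305500   0.049000]
  [ 0.251000   0.314000   0.411000   0.690000]
det(I−A) = Σ_j (I−A)_1j·C_1j = (0.80)(0.412625) + (0.00)(0.129500) + (-0.10)(0.025500) + (-0.25)(0.251000) = 0.2648
(I − A)⁻¹ = adj(I−A) / det(I−A) ≈
  [   1.5583     0.3956     0.6292     0.8374]
  [   0.4890     1.4086     0.7610     0.5476]
  [   0.0963     0.2002     1.1537     0.1850]
  [   0.9479     1.1858     1.5521     2.6057]
The output multiplier for sector j is the column-j sum of the Leontief inverse (I − A)⁻¹ = adj(I−A) / det(I−A).
Column 3 of adj(I−A): (0.166625, 0.201500, 0.305500, 0.411000); det(I−A) = 0.2648.
m_3 = (0.166625 + 0.201500 + 0.305500 + 0.411000) / 0.2648 = 1.084625 / 0.2648 ≈ 4.096.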